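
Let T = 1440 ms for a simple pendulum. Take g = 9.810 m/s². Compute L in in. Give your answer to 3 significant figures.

Rearranging: L = g·(T/2π)².
T = 1440 ms = 1.440 s; g = 9.810 m/s².
L = 0.5153 m
0.5153 m × (1 in / 0.02540 m) = 20.29 in

20.3 in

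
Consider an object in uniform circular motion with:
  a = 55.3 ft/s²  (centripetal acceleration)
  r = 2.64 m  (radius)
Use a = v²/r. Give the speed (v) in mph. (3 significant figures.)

Rearranging: v = √(a·r).
a = 55.3 ft/s² = 16.86 m/s²; r = 2.64 m.
v = 6.671 m/s
6.671 m/s × (1 mph / 0.4470 m/s) = 14.92 mph

14.9 mph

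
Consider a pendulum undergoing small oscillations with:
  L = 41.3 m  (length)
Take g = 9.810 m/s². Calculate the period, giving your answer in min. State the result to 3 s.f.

T is given directly by: T = 2π√(L/g).
L = 41.3 m; g = 9.810 m/s².
T = 12.89 s
12.89 s × (1 min / 60.00 s) = 0.2149 min

0.215 min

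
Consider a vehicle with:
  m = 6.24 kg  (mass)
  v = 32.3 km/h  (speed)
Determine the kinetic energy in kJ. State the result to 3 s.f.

KE is given directly by: KE = ½mv².
m = 6.24 kg; v = 32.3 km/h = 8.972 m/s.
KE = 251.2 J
251.2 J × (1 kJ / 1000 J) = 0.2512 kJ

0.251 kJ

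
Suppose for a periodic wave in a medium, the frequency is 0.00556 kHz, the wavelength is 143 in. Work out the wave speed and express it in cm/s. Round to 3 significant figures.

2020 cm/s

v is given directly by: v = fλ.
f = 0.00556 kHz = 5.560 Hz; λ = 143 in = 3.632 m.
v = 20.20 m/s
20.20 m/s × (1 cm/s / 0.01000 m/s) = 2020 cm/s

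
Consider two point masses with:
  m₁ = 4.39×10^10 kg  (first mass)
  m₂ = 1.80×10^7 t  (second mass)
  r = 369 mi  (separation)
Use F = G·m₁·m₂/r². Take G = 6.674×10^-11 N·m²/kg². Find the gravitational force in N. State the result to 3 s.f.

0.150 N

From Newton's law of gravitation: F = Gm₁m₂/r².
m₁ = 4.39×10^10 kg; m₂ = 1.80×10^7 t = 1.800×10^10 kg; r = 369 mi = 5.938×10^5 m; G = 6.674×10^-11 N·m²/kg².
F = 0.1495 N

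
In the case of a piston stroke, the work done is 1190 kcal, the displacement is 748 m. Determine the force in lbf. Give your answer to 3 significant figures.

Solving W = F·d for F: F = W/d.
W = 1190 kcal = 4.979×10^6 J; d = 748 m.
F = 6656 N
6656 N × (1 lbf / 4.448 N) = 1496 lbf

1500 lbf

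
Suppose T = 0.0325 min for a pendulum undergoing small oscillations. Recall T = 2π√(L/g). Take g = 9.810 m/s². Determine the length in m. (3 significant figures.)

0.945 m

Rearranging: L = g·(T/2π)².
T = 0.0325 min = 1.950 s; g = 9.810 m/s².
L = 0.9449 m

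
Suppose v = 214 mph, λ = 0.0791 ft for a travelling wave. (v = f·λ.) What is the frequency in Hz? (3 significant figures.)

3970 Hz

Solving v = f·λ for f: f = v/λ.
v = 214 mph = 95.67 m/s; λ = 0.0791 ft = 0.02411 m.
f = 3968 Hz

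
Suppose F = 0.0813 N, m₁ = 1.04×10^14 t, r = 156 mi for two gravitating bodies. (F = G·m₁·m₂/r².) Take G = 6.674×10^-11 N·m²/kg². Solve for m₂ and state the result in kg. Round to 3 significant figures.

738 kg

From Newton's law of gravitation: m₂ = F·r²/(G·m₁).
F = 0.0813 N; m₁ = 1.04×10^14 t = 1.040×10^17 kg; r = 156 mi = 2.511×10^5 m; G = 6.674×10^-11 N·m²/kg².
m₂ = 738.3 kg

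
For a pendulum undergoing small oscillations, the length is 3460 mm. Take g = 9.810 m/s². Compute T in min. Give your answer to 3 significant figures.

0.0622 min

Directly: T = 2π√(L/g).
L = 3460 mm = 3.460 m; g = 9.810 m/s².
T = 3.731 s
3.731 s × (1 min / 60.00 s) = 0.06219 min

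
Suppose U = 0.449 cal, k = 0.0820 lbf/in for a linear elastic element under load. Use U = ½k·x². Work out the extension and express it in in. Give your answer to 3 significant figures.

Rearranging: x = √(2U/k).
U = 0.449 cal = 1.879 J; k = 0.0820 lbf/in = 14.36 N/m.
x = 0.5115 m
0.5115 m × (1 in / 0.02540 m) = 20.14 in

20.1 in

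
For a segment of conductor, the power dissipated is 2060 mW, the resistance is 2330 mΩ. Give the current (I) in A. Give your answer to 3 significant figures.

0.940 A

Solving P = I²R for I: I = √(P/R).
P = 2060 mW = 2.060 W; R = 2330 mΩ = 2.330 Ω.
I = 0.9403 A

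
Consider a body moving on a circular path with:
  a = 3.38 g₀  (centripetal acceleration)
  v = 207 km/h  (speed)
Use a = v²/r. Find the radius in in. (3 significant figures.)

Rearranging a = v²/r for r: r = v²/a.
a = 3.38 g₀ = 33.15 m/s²; v = 207 km/h = 57.50 m/s.
r = 99.75 m
99.75 m × (1 in / 0.02540 m) = 3927 in

3930 in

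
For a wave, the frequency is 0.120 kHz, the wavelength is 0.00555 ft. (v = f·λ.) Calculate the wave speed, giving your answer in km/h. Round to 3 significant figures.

0.731 km/h

Directly: v = fλ.
f = 0.120 kHz = 120.0 Hz; λ = 0.00555 ft = 0.001692 m.
v = 0.2030 m/s
0.2030 m/s × (1 km/h / 0.2778 m/s) = 0.7308 km/h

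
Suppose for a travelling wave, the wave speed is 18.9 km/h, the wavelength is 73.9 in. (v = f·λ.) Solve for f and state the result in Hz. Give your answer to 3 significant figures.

Rearranging: f = v/λ.
v = 18.9 km/h = 5.250 m/s; λ = 73.9 in = 1.877 m.
f = 2.797 Hz

2.80 Hz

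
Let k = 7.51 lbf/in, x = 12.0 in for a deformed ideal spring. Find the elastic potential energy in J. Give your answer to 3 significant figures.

U is given directly by: U = ½kx².
k = 7.51 lbf/in = 1315 N/m; x = 12.0 in = 0.3048 m.
U = 61.09 J  (the unit combination reduces to kg·m²/s² = J)

61.1 J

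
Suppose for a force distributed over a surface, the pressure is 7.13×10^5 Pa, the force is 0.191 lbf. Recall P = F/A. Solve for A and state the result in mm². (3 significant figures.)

Solving P = F/A for A: A = F/P.
P = 7.13×10^5 Pa; F = 0.191 lbf = 0.8496 N.
A = 1.192×10^-6 m²
1.192×10^-6 m² × (1 mm² / 1.000×10^-6 m²) = 1.192 mm²

1.19 mm²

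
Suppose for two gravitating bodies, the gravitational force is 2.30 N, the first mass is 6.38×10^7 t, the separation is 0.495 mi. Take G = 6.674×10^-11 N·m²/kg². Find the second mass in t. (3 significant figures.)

From Newton's law of gravitation: m₂ = F·r²/(G·m₁).
F = 2.30 N; m₁ = 6.38×10^7 t = 6.380×10^10 kg; r = 0.495 mi = 796.6 m; G = 6.674×10^-11 N·m²/kg².
m₂ = 3.428×10^5 kg
3.428×10^5 kg × (1 t / 1000 kg) = 342.8 t

343 t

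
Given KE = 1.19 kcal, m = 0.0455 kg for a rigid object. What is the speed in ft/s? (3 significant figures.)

1530 ft/s

Rearranging KE = ½mv² for v: v = √(2·KE/m).
KE = 1.19 kcal = 4979 J; m = 0.0455 kg.
v = 467.8 m/s
467.8 m/s × (1 ft/s / 0.3048 m/s) = 1535 ft/s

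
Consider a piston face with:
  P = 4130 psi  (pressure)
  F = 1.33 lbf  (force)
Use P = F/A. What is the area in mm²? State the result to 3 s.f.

Rearranging P = F/A for A: A = F/P.
P = 4130 psi = 2.848×10^7 Pa; F = 1.33 lbf = 5.916 N.
A = 2.078×10^-7 m²
2.078×10^-7 m² × (1 mm² / 1.000×10^-6 m²) = 0.2078 mm²

0.208 mm²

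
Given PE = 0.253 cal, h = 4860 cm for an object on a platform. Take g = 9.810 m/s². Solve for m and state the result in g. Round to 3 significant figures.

Rearranging PE = m·g·h for m: m = PE/(g·h).
PE = 0.253 cal = 1.059 J; h = 4860 cm = 48.60 m; g = 9.810 m/s².
m = 0.002220 kg
0.002220 kg × (1 g / 0.001000 kg) = 2.220 g

2.22 g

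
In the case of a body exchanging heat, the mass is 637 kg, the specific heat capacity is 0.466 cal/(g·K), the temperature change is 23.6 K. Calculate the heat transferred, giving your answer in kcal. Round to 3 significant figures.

7010 kcal

Directly: Q = mcΔT.
m = 637 kg; c = 0.466 cal/(g·K) = 1950 J/(kg·K); ΔT = 23.6 K.
Q = 2.931×10^7 J  (the unit combination reduces to kg·m²/s² = J)
2.931×10^7 J × (1 kcal / 4184 J) = 7005 kcal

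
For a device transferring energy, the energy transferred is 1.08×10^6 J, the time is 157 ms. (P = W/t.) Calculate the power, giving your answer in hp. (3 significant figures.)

9220 hp

Directly: P = W/t.
W = 1.08×10^6 J; t = 157 ms = 0.1570 s.
P = 6.879×10^6 W
6.879×10^6 W × (1 hp / 745.7 W) = 9225 hp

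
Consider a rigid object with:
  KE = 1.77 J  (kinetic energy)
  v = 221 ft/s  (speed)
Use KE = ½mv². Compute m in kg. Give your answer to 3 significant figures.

7.80×10^-4 kg

Rearranging: m = 2·KE/v².
KE = 1.77 J; v = 221 ft/s = 67.36 m/s.
m = 7.802×10^-4 kg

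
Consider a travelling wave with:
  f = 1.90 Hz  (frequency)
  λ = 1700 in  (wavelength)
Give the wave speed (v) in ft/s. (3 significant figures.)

269 ft/s

Directly: v = fλ.
f = 1.90 Hz; λ = 1700 in = 43.18 m.
v = 82.04 m/s
82.04 m/s × (1 ft/s / 0.3048 m/s) = 269.2 ft/s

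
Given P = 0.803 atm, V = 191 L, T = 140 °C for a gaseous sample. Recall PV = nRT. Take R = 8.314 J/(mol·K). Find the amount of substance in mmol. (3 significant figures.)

4520 mmol

Solving PV = nRT for n: n = PV/(RT).
P = 0.803 atm = 81364 Pa; V = 191 L = 0.1910 m³; T = 140 °C = 413.1 K; R = 8.314 J/(mol·K).
n = 4.524 mol
4.524 mol × (1 mmol / 0.001000 mol) = 4524 mmol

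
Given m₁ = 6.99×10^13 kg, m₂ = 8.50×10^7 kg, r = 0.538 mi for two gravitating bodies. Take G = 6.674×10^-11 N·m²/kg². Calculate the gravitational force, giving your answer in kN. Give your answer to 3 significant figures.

From Newton's law of gravitation: F = Gm₁m₂/r².
m₁ = 6.99×10^13 kg; m₂ = 8.50×10^7 kg; r = 0.538 mi = 865.8 m; G = 6.674×10^-11 N·m²/kg².
F = 5.290×10^5 N  (the unit combination reduces to kg·m/s² = N)
5.290×10^5 N × (1 kN / 1000 N) = 529.0 kN

529 kN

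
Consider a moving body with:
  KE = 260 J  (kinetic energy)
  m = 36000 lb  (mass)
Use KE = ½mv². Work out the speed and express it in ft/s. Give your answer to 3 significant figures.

Rearranging: v = √(2·KE/m).
KE = 260 J; m = 36000 lb = 16329 kg.
v = 0.1785 m/s
0.1785 m/s × (1 ft/s / 0.3048 m/s) = 0.5855 ft/s

0.585 ft/s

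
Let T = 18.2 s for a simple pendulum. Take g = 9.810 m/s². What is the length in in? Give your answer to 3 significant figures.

3240 in

Rearranging T = 2π√(L/g) for L: L = g·(T/2π)².
T = 18.2 s; g = 9.810 m/s².
L = 82.31 m
82.31 m × (1 in / 0.02540 m) = 3241 in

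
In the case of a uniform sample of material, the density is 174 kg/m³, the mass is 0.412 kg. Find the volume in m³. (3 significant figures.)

0.00237 m³

Rearranging ρ = m/V for V: V = m/ρ.
ρ = 174 kg/m³; m = 0.412 kg.
V = 0.002368 m³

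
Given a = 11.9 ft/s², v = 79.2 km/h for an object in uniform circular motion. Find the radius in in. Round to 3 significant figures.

5250 in

Rearranging a = v²/r for r: r = v²/a.
a = 11.9 ft/s² = 3.627 m/s²; v = 79.2 km/h = 22.00 m/s.
r = 133.4 m
133.4 m × (1 in / 0.02540 m) = 5254 in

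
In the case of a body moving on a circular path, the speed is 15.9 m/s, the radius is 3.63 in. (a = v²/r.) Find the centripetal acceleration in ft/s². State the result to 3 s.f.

a is given directly by: a = v²/r.
v = 15.9 m/s; r = 3.63 in = 0.09220 m.
a = 2742 m/s²
2742 m/s² × (1 ft/s² / 0.3048 m/s²) = 8996 ft/s²

9000 ft/s²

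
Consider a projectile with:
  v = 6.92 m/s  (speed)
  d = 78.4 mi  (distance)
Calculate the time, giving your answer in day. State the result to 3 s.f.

0.211 day

Rearranging: t = d/v.
v = 6.92 m/s; d = 78.4 mi = 1.262×10^5 m.
t = 18233 s
18233 s × (1 day / 86400 s) = 0.2110 day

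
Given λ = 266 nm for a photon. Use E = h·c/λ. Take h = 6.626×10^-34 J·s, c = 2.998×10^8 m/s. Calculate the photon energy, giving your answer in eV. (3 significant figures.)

4.66 eV

Directly: E = hc/λ.
λ = 266 nm = 2.660×10^-7 m; h = 6.626×10^-34 J·s; c = 2.998×10^8 m/s.
E = 7.468×10^-19 J
7.468×10^-19 J × (1 eV / 1.602×10^-19 J) = 4.661 eV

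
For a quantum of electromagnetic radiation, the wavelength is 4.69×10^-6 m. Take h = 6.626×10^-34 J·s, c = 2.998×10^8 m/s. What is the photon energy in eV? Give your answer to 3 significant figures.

0.264 eV

Directly: E = hc/λ.
λ = 4.69×10^-6 m; h = 6.626×10^-34 J·s; c = 2.998×10^8 m/s.
E = 4.236×10^-20 J
4.236×10^-20 J × (1 eV / 1.602×10^-19 J) = 0.2644 eV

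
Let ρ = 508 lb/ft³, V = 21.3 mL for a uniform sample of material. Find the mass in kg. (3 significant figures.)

Rearranging ρ = m/V for m: m = ρV.
ρ = 508 lb/ft³ = 8137 kg/m³; V = 21.3 mL = 2.130×10^-5 m³.
m = 0.1733 kg

0.173 kg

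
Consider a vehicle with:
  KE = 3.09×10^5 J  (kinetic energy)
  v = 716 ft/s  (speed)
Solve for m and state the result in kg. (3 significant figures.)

Rearranging: m = 2·KE/v².
KE = 3.09×10^5 J; v = 716 ft/s = 218.2 m/s.
m = 12.98 kg

13.0 kg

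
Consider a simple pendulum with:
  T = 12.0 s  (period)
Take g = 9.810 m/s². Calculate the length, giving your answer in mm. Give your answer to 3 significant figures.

Rearranging T = 2π√(L/g) for L: L = g·(T/2π)².
T = 12.0 s; g = 9.810 m/s².
L = 35.78 m
35.78 m × (1 mm / 0.001000 m) = 35783 mm

35800 mm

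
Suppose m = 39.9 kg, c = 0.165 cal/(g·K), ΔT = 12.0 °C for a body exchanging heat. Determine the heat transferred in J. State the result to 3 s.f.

3.31×10^5 J

Directly: Q = mcΔT.
m = 39.9 kg; c = 0.165 cal/(g·K) = 690.4 J/(kg·K); ΔT = 12.0 °C = 12.00 K.
Q = 3.305×10^5 J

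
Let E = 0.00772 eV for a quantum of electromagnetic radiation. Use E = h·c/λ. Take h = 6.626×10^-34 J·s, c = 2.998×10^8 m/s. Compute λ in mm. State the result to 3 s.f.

0.161 mm

Rearranging: λ = hc/E.
E = 0.00772 eV = 1.237×10^-21 J; h = 6.626×10^-34 J·s; c = 2.998×10^8 m/s.
λ = 1.606×10^-4 m
1.606×10^-4 m × (1 mm / 0.001000 m) = 0.1606 mm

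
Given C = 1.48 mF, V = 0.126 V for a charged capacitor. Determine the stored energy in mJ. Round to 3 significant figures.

0.0117 mJ

E is given directly by: E = ½CV².
C = 1.48 mF = 0.001480 F; V = 0.126 V.
E = 1.175×10^-5 J
1.175×10^-5 J × (1 mJ / 0.001000 J) = 0.01175 mJ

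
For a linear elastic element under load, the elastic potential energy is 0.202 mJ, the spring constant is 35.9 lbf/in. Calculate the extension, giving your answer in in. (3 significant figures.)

Rearranging: x = √(2U/k).
U = 0.202 mJ = 2.020×10^-4 J; k = 35.9 lbf/in = 6287 N/m.
x = 2.535×10^-4 m
2.535×10^-4 m × (1 in / 0.02540 m) = 0.009980 in

0.00998 in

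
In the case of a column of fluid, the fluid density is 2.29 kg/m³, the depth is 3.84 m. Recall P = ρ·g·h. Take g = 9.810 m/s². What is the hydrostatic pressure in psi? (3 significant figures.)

0.0125 psi

P is given directly by: P = ρgh.
ρ = 2.29 kg/m³; h = 3.84 m; g = 9.810 m/s².
P = 86.27 Pa  (the unit combination reduces to kg/(m·s²) = Pa)
86.27 Pa × (1 psi / 6895 Pa) = 0.01251 psi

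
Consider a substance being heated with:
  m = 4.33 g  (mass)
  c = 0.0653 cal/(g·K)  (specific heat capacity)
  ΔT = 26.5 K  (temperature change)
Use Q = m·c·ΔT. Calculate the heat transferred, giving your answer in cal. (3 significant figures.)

7.49 cal

Directly: Q = mcΔT.
m = 4.33 g = 0.004330 kg; c = 0.0653 cal/(g·K) = 273.2 J/(kg·K); ΔT = 26.5 K.
Q = 31.35 J
31.35 J × (1 cal / 4.184 J) = 7.493 cal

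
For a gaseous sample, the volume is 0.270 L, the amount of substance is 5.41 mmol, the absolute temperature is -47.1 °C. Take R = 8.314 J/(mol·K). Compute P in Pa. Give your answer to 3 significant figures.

Directly: P = nRT/V.
V = 0.270 L = 2.700×10^-4 m³; n = 5.41 mmol = 0.005410 mol; T = -47.1 °C = 226.0 K; R = 8.314 J/(mol·K).
P = 37657 Pa

37700 Pa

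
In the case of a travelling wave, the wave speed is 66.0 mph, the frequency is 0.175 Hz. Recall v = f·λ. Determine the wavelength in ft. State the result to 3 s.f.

Rearranging v = f·λ for λ: λ = v/f.
v = 66.0 mph = 29.50 m/s; f = 0.175 Hz.
λ = 168.6 m
168.6 m × (1 ft / 0.3048 m) = 553.1 ft

553 ft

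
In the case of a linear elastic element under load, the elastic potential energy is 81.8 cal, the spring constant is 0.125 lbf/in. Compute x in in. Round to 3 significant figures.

Solving U = ½k·x² for x: x = √(2U/k).
U = 81.8 cal = 342.3 J; k = 0.125 lbf/in = 21.89 N/m.
x = 5.592 m
5.592 m × (1 in / 0.02540 m) = 220.2 in

220 in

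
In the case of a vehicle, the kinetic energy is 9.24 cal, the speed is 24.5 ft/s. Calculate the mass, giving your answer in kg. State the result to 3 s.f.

1.39 kg

Rearranging KE = ½mv² for m: m = 2·KE/v².
KE = 9.24 cal = 38.66 J; v = 24.5 ft/s = 7.468 m/s.
m = 1.387 kg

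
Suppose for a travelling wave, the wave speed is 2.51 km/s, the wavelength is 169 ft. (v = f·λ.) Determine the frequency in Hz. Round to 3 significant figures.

48.7 Hz

Rearranging: f = v/λ.
v = 2.51 km/s = 2510 m/s; λ = 169 ft = 51.51 m.
f = 48.73 Hz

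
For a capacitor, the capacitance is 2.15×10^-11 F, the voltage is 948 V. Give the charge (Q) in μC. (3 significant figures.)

Rearranging: Q = CV.
C = 2.15×10^-11 F; V = 948 V.
Q = 2.038×10^-8 C
2.038×10^-8 C × (1 μC / 1.000×10^-6 C) = 0.02038 μC

0.0204 μC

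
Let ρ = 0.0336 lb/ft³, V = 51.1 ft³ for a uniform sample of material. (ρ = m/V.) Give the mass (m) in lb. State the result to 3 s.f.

1.72 lb

Rearranging: m = ρV.
ρ = 0.0336 lb/ft³ = 0.5382 kg/m³; V = 51.1 ft³ = 1.447 m³.
m = 0.7788 kg
0.7788 kg × (1 lb / 0.4536 kg) = 1.717 lb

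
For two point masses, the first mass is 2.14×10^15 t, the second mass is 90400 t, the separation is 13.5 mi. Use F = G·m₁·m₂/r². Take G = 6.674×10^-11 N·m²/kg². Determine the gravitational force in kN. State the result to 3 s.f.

27400 kN

From Newton's law of gravitation: F = Gm₁m₂/r².
m₁ = 2.14×10^15 t = 2.140×10^18 kg; m₂ = 90400 t = 9.040×10^7 kg; r = 13.5 mi = 21726 m; G = 6.674×10^-11 N·m²/kg².
F = 2.735×10^7 N  (the unit combination reduces to kg·m/s² = N)
2.735×10^7 N × (1 kN / 1000 N) = 27353 kN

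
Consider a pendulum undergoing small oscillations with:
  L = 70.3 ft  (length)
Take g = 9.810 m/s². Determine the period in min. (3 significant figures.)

T is given directly by: T = 2π√(L/g).
L = 70.3 ft = 21.43 m; g = 9.810 m/s².
T = 9.286 s
9.286 s × (1 min / 60.00 s) = 0.1548 min

0.155 min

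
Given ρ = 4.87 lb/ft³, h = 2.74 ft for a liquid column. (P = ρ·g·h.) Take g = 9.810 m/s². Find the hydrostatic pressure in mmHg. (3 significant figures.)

P is given directly by: P = ρgh.
ρ = 4.87 lb/ft³ = 78.01 kg/m³; h = 2.74 ft = 0.8352 m; g = 9.810 m/s².
P = 639.1 Pa
639.1 Pa × (1 mmHg / 133.3 Pa) = 4.794 mmHg

4.79 mmHg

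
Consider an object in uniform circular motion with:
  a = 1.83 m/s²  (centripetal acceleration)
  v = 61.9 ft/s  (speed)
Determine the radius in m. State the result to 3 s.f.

195 m

Rearranging: r = v²/a.
a = 1.83 m/s²; v = 61.9 ft/s = 18.87 m/s.
r = 194.5 m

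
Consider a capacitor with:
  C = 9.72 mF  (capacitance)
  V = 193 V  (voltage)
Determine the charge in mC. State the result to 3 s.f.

Solving C = Q/V for Q: Q = CV.
C = 9.72 mF = 0.009720 F; V = 193 V.
Q = 1.876 C
1.876 C × (1 mC / 0.001000 C) = 1876 mC

1880 mC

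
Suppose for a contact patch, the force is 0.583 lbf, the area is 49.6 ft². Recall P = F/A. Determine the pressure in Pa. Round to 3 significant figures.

0.563 Pa

Directly: P = F/A.
F = 0.583 lbf = 2.593 N; A = 49.6 ft² = 4.608 m².
P = 0.5628 Pa  (the unit combination reduces to kg/(m·s²) = Pa)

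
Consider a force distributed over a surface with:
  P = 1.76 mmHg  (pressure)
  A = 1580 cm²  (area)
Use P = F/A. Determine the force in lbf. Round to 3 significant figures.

Rearranging: F = P·A.
P = 1.76 mmHg = 234.6 Pa; A = 1580 cm² = 0.1580 m².
F = 37.07 N
37.07 N × (1 lbf / 4.448 N) = 8.335 lbf

8.33 lbf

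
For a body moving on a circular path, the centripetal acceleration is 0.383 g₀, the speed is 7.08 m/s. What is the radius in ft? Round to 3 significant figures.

Solving a = v²/r for r: r = v²/a.
a = 0.383 g₀ = 3.756 m/s²; v = 7.08 m/s.
r = 13.35 m
13.35 m × (1 ft / 0.3048 m) = 43.79 ft

43.8 ft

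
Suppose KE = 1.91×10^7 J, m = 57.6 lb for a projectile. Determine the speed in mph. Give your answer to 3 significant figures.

2700 mph

Rearranging KE = ½mv² for v: v = √(2·KE/m).
KE = 1.91×10^7 J; m = 57.6 lb = 26.13 kg.
v = 1209 m/s
1209 m/s × (1 mph / 0.4470 m/s) = 2705 mph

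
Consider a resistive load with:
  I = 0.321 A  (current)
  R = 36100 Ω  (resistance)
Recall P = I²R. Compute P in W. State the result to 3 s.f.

3720 W

P is given directly by: P = I²R.
I = 0.321 A; R = 36100 Ω.
P = 3720 W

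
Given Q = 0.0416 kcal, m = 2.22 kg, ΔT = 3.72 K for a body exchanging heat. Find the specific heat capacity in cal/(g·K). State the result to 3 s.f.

0.00504 cal/(g·K)

Solving Q = m·c·ΔT for c: c = Q/(m·ΔT).
Q = 0.0416 kcal = 174.1 J; m = 2.22 kg; ΔT = 3.72 K.
c = 21.08 J/(kg·K)
21.08 J/(kg·K) × (1 cal/(g·K) / 4184 J/(kg·K)) = 0.005037 cal/(g·K)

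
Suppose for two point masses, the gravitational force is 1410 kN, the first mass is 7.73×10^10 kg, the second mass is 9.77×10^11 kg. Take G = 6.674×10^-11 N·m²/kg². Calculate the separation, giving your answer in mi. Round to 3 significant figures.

From Newton's law of gravitation: r = √(G·m₁m₂/F).
F = 1410 kN = 1.410×10^6 N; m₁ = 7.73×10^10 kg; m₂ = 9.77×10^11 kg; G = 6.674×10^-11 N·m²/kg².
r = 1891 m
1891 m × (1 mi / 1609 m) = 1.175 mi

1.17 mi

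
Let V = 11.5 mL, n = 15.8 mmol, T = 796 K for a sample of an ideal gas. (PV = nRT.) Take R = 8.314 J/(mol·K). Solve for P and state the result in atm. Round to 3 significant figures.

From the ideal-gas law: P = nRT/V.
V = 11.5 mL = 1.150×10^-5 m³; n = 15.8 mmol = 0.01580 mol; T = 796 K; R = 8.314 J/(mol·K).
P = 9.092×10^6 Pa  (the unit combination reduces to kg/(m·s²) = Pa)
9.092×10^6 Pa × (1 atm / 1.013×10^5 Pa) = 89.74 atm

89.7 atm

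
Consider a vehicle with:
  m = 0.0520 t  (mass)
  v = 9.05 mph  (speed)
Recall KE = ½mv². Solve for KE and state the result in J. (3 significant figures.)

426 J

KE is given directly by: KE = ½mv².
m = 0.0520 t = 52.00 kg; v = 9.05 mph = 4.046 m/s.
KE = 425.6 J  (the unit combination reduces to kg·m²/s² = J)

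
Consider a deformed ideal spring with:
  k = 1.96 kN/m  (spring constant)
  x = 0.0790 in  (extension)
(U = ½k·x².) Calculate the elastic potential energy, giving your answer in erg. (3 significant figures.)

Directly: U = ½kx².
k = 1.96 kN/m = 1960 N/m; x = 0.0790 in = 0.002007 m.
U = 0.003946 J
0.003946 J × (1 erg / 1.000×10^-7 J) = 39459 erg

39500 erg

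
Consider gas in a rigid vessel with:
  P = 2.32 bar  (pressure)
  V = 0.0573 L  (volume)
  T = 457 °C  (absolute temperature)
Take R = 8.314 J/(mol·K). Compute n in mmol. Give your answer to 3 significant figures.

2.19 mmol

From the ideal-gas law: n = PV/(RT).
P = 2.32 bar = 2.320×10^5 Pa; V = 0.0573 L = 5.730×10^-5 m³; T = 457 °C = 730.1 K; R = 8.314 J/(mol·K).
n = 0.002190 mol
0.002190 mol × (1 mmol / 0.001000 mol) = 2.190 mmol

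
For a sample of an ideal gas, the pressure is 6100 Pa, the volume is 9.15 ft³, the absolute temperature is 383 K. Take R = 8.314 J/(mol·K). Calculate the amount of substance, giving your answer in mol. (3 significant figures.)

0.496 mol

From the ideal-gas law: n = PV/(RT).
P = 6100 Pa; V = 9.15 ft³ = 0.2591 m³; T = 383 K; R = 8.314 J/(mol·K).
n = 0.4963 mol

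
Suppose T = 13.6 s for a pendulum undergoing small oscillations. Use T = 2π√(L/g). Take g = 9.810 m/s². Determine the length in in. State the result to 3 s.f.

Solving T = 2π√(L/g) for L: L = g·(T/2π)².
T = 13.6 s; g = 9.810 m/s².
L = 45.96 m
45.96 m × (1 in / 0.02540 m) = 1809 in

1810 in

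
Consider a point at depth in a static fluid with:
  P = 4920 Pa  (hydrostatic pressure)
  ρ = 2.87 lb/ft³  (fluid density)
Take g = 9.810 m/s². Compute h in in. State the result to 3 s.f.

Solving P = ρ·g·h for h: h = P/(ρ·g).
P = 4920 Pa; ρ = 2.87 lb/ft³ = 45.97 kg/m³; g = 9.810 m/s².
h = 10.91 m
10.91 m × (1 in / 0.02540 m) = 429.5 in

429 in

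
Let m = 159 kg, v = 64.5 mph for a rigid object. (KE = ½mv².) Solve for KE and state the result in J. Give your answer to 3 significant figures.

KE is given directly by: KE = ½mv².
m = 159 kg; v = 64.5 mph = 28.83 m/s.
KE = 66097 J

66100 J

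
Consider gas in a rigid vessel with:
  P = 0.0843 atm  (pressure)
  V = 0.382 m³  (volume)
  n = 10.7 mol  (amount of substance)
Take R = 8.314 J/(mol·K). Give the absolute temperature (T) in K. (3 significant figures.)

36.7 K

Solving PV = nRT for T: T = PV/(nR).
P = 0.0843 atm = 8542 Pa; V = 0.382 m³; n = 10.7 mol; R = 8.314 J/(mol·K).
T = 36.68 K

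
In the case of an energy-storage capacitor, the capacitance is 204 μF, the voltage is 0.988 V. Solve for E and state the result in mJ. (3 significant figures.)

0.0996 mJ

Directly: E = ½CV².
C = 204 μF = 2.040×10^-4 F; V = 0.988 V.
E = 9.957×10^-5 J
9.957×10^-5 J × (1 mJ / 0.001000 J) = 0.09957 mJ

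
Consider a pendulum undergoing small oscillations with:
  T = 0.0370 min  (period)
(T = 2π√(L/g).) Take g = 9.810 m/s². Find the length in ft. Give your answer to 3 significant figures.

Rearranging: L = g·(T/2π)².
T = 0.0370 min = 2.220 s; g = 9.810 m/s².
L = 1.225 m
1.225 m × (1 ft / 0.3048 m) = 4.018 ft

4.02 ft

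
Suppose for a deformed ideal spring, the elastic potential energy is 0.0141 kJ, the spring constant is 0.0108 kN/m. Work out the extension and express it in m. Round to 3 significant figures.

Rearranging: x = √(2U/k).
U = 0.0141 kJ = 14.10 J; k = 0.0108 kN/m = 10.80 N/m.
x = 1.616 m

1.62 m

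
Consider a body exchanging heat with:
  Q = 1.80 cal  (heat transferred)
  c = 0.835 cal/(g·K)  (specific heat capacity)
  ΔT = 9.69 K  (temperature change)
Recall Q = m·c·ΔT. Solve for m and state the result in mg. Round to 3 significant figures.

Rearranging Q = m·c·ΔT for m: m = Q/(c·ΔT).
Q = 1.80 cal = 7.531 J; c = 0.835 cal/(g·K) = 3494 J/(kg·K); ΔT = 9.69 K.
m = 2.225×10^-4 kg
2.225×10^-4 kg × (1 mg / 1.000×10^-6 kg) = 222.5 mg

222 mg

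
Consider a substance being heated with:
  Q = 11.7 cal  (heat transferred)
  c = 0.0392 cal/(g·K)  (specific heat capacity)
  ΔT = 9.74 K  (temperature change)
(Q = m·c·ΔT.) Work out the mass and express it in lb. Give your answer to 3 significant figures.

Rearranging Q = m·c·ΔT for m: m = Q/(c·ΔT).
Q = 11.7 cal = 48.95 J; c = 0.0392 cal/(g·K) = 164.0 J/(kg·K); ΔT = 9.74 K.
m = 0.03064 kg
0.03064 kg × (1 lb / 0.4536 kg) = 0.06756 lb

0.0676 lb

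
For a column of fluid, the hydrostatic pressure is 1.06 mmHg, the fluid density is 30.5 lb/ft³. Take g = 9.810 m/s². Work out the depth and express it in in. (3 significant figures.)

1.16 in

Rearranging: h = P/(ρ·g).
P = 1.06 mmHg = 141.3 Pa; ρ = 30.5 lb/ft³ = 488.6 kg/m³; g = 9.810 m/s².
h = 0.02949 m
0.02949 m × (1 in / 0.02540 m) = 1.161 in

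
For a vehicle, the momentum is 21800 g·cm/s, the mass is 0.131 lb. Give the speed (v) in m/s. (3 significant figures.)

3.67 m/s

Rearranging p = m·v for v: v = p/m.
p = 21800 g·cm/s = 0.2180 kg·m/s; m = 0.131 lb = 0.05942 kg.
v = 3.669 m/s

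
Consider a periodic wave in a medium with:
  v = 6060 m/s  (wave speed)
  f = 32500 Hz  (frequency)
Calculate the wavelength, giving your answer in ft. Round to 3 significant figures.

Rearranging v = f·λ for λ: λ = v/f.
v = 6060 m/s; f = 32500 Hz.
λ = 0.1865 m
0.1865 m × (1 ft / 0.3048 m) = 0.6118 ft

0.612 ft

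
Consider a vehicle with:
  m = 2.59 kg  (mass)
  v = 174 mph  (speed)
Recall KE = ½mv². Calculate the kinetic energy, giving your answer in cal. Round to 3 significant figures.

1870 cal

KE is given directly by: KE = ½mv².
m = 2.59 kg; v = 174 mph = 77.78 m/s.
KE = 7835 J  (the unit combination reduces to kg·m²/s² = J)
7835 J × (1 cal / 4.184 J) = 1873 cal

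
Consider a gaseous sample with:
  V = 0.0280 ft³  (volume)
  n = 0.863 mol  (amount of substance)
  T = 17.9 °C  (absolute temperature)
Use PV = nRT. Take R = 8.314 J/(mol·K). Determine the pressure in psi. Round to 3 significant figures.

382 psi

From the ideal-gas law: P = nRT/V.
V = 0.0280 ft³ = 7.929×10^-4 m³; n = 0.863 mol; T = 17.9 °C = 291.0 K; R = 8.314 J/(mol·K).
P = 2.634×10^6 Pa
2.634×10^6 Pa × (1 psi / 6895 Pa) = 382.0 psi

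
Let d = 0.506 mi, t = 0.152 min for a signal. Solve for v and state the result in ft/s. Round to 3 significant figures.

293 ft/s

v is given directly by: v = d/t.
d = 0.506 mi = 814.3 m; t = 0.152 min = 9.120 s.
v = 89.29 m/s
89.29 m/s × (1 ft/s / 0.3048 m/s) = 292.9 ft/s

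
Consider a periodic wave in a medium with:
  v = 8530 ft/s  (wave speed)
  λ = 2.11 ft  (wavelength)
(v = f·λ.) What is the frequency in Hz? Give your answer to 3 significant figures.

4040 Hz

Rearranging v = f·λ for f: f = v/λ.
v = 8530 ft/s = 2600 m/s; λ = 2.11 ft = 0.6431 m.
f = 4043 Hz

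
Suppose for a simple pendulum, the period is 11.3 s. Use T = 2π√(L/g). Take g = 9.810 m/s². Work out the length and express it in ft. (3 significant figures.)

104 ft

Rearranging T = 2π√(L/g) for L: L = g·(T/2π)².
T = 11.3 s; g = 9.810 m/s².
L = 31.73 m
31.73 m × (1 ft / 0.3048 m) = 104.1 ft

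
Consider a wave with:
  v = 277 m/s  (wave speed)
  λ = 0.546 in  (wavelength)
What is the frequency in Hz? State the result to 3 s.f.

Solving v = f·λ for f: f = v/λ.
v = 277 m/s; λ = 0.546 in = 0.01387 m.
f = 19973 Hz

20000 Hz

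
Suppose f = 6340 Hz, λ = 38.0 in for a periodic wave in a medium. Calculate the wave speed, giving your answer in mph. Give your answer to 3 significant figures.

Directly: v = fλ.
f = 6340 Hz; λ = 38.0 in = 0.9652 m.
v = 6119 m/s
6119 m/s × (1 mph / 0.4470 m/s) = 13689 mph

13700 mph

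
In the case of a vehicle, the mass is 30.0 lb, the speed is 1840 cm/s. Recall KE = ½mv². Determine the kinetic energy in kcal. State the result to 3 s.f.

Directly: KE = ½mv².
m = 30.0 lb = 13.61 kg; v = 1840 cm/s = 18.40 m/s.
KE = 2304 J
2304 J × (1 kcal / 4184 J) = 0.5506 kcal

0.551 kcal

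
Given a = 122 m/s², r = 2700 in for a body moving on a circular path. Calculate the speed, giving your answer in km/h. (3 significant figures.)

329 km/h

Solving a = v²/r for v: v = √(a·r).
a = 122 m/s²; r = 2700 in = 68.58 m.
v = 91.47 m/s
91.47 m/s × (1 km/h / 0.2778 m/s) = 329.3 km/h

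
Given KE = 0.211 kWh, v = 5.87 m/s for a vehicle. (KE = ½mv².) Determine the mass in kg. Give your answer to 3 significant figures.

Solving KE = ½mv² for m: m = 2·KE/v².
KE = 0.211 kWh = 7.596×10^5 J; v = 5.87 m/s.
m = 44090 kg

44100 kg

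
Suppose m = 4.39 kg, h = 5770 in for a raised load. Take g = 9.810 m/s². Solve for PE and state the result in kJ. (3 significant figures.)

PE is given directly by: PE = mgh.
m = 4.39 kg; h = 5770 in = 146.6 m; g = 9.810 m/s².
PE = 6312 J  (the unit combination reduces to kg·m²/s² = J)
6312 J × (1 kJ / 1000 J) = 6.312 kJ

6.31 kJ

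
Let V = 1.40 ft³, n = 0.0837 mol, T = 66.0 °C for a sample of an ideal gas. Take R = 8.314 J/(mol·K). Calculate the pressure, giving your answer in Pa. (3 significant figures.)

5950 Pa

P is given directly by: P = nRT/V.
V = 1.40 ft³ = 0.03964 m³; n = 0.0837 mol; T = 66.0 °C = 339.1 K; R = 8.314 J/(mol·K).
P = 5953 Pa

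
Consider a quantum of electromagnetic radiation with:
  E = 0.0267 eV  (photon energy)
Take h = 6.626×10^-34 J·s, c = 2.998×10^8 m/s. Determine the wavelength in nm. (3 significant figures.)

Rearranging E = h·c/λ for λ: λ = hc/E.
E = 0.0267 eV = 4.278×10^-21 J; h = 6.626×10^-34 J·s; c = 2.998×10^8 m/s.
λ = 4.644×10^-5 m
4.644×10^-5 m × (1 nm / 1.000×10^-9 m) = 46437 nm

46400 nm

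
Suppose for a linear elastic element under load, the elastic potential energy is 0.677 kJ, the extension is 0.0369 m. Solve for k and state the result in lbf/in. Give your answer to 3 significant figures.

Solving U = ½k·x² for k: k = 2U/x².
U = 0.677 kJ = 677.0 J; x = 0.0369 m.
k = 9.944×10^5 N/m
9.944×10^5 N/m × (1 lbf/in / 175.1 N/m) = 5678 lbf/in

5680 lbf/in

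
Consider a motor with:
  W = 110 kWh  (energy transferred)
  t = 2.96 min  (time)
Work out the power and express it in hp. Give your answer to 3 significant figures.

2990 hp

Directly: P = W/t.
W = 110 kWh = 3.960×10^8 J; t = 2.96 min = 177.6 s.
P = 2.230×10^6 W
2.230×10^6 W × (1 hp / 745.7 W) = 2990 hp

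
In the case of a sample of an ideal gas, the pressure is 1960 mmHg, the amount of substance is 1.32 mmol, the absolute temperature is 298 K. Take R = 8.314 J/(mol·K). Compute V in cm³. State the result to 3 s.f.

12.5 cm³

From the ideal-gas law: V = nRT/P.
P = 1960 mmHg = 2.613×10^5 Pa; n = 1.32 mmol = 0.001320 mol; T = 298 K; R = 8.314 J/(mol·K).
V = 1.252×10^-5 m³
1.252×10^-5 m³ × (1 cm³ / 1.000×10^-6 m³) = 12.52 cm³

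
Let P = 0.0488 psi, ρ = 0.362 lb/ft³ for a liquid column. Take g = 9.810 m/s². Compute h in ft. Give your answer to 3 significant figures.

Solving P = ρ·g·h for h: h = P/(ρ·g).
P = 0.0488 psi = 336.5 Pa; ρ = 0.362 lb/ft³ = 5.799 kg/m³; g = 9.810 m/s².
h = 5.915 m
5.915 m × (1 ft / 0.3048 m) = 19.41 ft

19.4 ft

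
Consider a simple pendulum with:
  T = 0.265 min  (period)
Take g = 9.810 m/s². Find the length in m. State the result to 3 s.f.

62.8 m

Rearranging T = 2π√(L/g) for L: L = g·(T/2π)².
T = 0.265 min = 15.90 s; g = 9.810 m/s².
L = 62.82 m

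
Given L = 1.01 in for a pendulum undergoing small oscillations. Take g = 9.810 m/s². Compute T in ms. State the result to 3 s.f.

Directly: T = 2π√(L/g).
L = 1.01 in = 0.02565 m; g = 9.810 m/s².
T = 0.3213 s
0.3213 s × (1 ms / 0.001000 s) = 321.3 ms

321 ms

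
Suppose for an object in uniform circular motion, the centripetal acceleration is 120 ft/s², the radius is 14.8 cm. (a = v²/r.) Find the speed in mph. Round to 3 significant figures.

Rearranging: v = √(a·r).
a = 120 ft/s² = 36.58 m/s²; r = 14.8 cm = 0.1480 m.
v = 2.327 m/s
2.327 m/s × (1 mph / 0.4470 m/s) = 5.205 mph

5.20 mph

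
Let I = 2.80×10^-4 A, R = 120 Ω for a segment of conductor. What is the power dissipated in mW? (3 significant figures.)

P is given directly by: P = I²R.
I = 2.80×10^-4 A; R = 120 Ω.
P = 9.408×10^-6 W
9.408×10^-6 W × (1 mW / 0.001000 W) = 0.009408 mW

0.00941 mW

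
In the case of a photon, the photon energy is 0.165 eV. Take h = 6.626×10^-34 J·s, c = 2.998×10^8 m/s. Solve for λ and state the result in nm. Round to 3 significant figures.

Rearranging: λ = hc/E.
E = 0.165 eV = 2.644×10^-20 J; h = 6.626×10^-34 J·s; c = 2.998×10^8 m/s.
λ = 7.514×10^-6 m
7.514×10^-6 m × (1 nm / 1.000×10^-9 m) = 7514 nm

7510 nm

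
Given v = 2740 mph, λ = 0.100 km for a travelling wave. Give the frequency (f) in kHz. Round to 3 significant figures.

Solving v = f·λ for f: f = v/λ.
v = 2740 mph = 1225 m/s; λ = 0.100 km = 100.0 m.
f = 12.25 Hz
12.25 Hz × (1 kHz / 1000 Hz) = 0.01225 kHz

0.0122 kHz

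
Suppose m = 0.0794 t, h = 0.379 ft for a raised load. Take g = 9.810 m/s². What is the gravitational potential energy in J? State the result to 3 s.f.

90.0 J

Directly: PE = mgh.
m = 0.0794 t = 79.40 kg; h = 0.379 ft = 0.1155 m; g = 9.810 m/s².
PE = 89.98 J  (the unit combination reduces to kg·m²/s² = J)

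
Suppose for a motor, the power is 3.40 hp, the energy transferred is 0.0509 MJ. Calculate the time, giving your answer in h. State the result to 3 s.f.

0.00558 h

Rearranging: t = W/P.
P = 3.40 hp = 2535 W; W = 0.0509 MJ = 50900 J.
t = 20.08 s
20.08 s × (1 h / 3600 s) = 0.005577 h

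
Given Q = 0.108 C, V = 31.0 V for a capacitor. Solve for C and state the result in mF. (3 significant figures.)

3.48 mF

Directly: C = Q/V.
Q = 0.108 C; V = 31.0 V.
C = 0.003484 F
0.003484 F × (1 mF / 0.001000 F) = 3.484 mF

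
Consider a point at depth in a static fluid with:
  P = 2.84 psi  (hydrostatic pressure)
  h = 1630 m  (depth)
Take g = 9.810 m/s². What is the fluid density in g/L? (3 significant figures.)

1.22 g/L

Rearranging P = ρ·g·h for ρ: ρ = P/(g·h).
P = 2.84 psi = 19581 Pa; h = 1630 m; g = 9.810 m/s².
ρ = 1.225 kg/m³
Since 1 g/L = 1 kg/m³, 1.225 g/L.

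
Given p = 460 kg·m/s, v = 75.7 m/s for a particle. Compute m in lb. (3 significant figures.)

Rearranging: m = p/v.
p = 460 kg·m/s; v = 75.7 m/s.
m = 6.077 kg
6.077 kg × (1 lb / 0.4536 kg) = 13.40 lb

13.4 lb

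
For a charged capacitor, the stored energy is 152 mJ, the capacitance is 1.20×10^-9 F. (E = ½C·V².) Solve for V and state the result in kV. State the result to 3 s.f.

Rearranging: V = √(2E/C).
E = 152 mJ = 0.1520 J; C = 1.20×10^-9 F.
V = 15916 V
15916 V × (1 kV / 1000 V) = 15.92 kV

15.9 kV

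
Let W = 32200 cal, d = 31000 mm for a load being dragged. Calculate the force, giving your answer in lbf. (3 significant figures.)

Rearranging: F = W/d.
W = 32200 cal = 1.347×10^5 J; d = 31000 mm = 31.00 m.
F = 4346 N  (the unit combination reduces to kg·m/s² = N)
4346 N × (1 lbf / 4.448 N) = 977.0 lbf

977 lbf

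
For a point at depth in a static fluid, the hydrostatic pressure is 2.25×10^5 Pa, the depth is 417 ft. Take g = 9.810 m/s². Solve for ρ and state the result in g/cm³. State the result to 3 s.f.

0.180 g/cm³

Rearranging: ρ = P/(g·h).
P = 2.25×10^5 Pa; h = 417 ft = 127.1 m; g = 9.810 m/s².
ρ = 180.5 kg/m³
180.5 kg/m³ × (1 g/cm³ / 1000 kg/m³) = 0.1805 g/cm³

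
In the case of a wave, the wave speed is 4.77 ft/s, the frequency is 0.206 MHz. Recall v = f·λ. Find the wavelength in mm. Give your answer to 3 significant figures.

Solving v = f·λ for λ: λ = v/f.
v = 4.77 ft/s = 1.454 m/s; f = 0.206 MHz = 2.060×10^5 Hz.
λ = 7.058×10^-6 m
7.058×10^-6 m × (1 mm / 0.001000 m) = 0.007058 mm

0.00706 mm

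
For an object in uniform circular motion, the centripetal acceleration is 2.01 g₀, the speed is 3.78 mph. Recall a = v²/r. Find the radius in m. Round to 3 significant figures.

Rearranging: r = v²/a.
a = 2.01 g₀ = 19.71 m/s²; v = 3.78 mph = 1.690 m/s.
r = 0.1449 m

0.145 m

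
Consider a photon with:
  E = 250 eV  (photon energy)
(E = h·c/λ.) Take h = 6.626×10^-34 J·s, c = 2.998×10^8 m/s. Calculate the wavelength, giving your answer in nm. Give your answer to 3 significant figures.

Rearranging: λ = hc/E.
E = 250 eV = 4.005×10^-17 J; h = 6.626×10^-34 J·s; c = 2.998×10^8 m/s.
λ = 4.959×10^-9 m
4.959×10^-9 m × (1 nm / 1.000×10^-9 m) = 4.959 nm

4.96 nm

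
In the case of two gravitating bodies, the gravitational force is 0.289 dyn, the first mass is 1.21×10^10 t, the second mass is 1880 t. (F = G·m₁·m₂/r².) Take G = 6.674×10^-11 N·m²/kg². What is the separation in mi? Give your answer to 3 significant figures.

14200 mi

Solving F = G·m₁·m₂/r² for r: r = √(G·m₁m₂/F).
F = 0.289 dyn = 2.890×10^-6 N; m₁ = 1.21×10^10 t = 1.210×10^13 kg; m₂ = 1880 t = 1.880×10^6 kg; G = 6.674×10^-11 N·m²/kg².
r = 2.292×10^7 m
2.292×10^7 m × (1 mi / 1609 m) = 14242 mi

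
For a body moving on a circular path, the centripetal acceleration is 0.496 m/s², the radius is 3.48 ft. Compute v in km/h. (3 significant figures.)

2.61 km/h

Rearranging a = v²/r for v: v = √(a·r).
a = 0.496 m/s²; r = 3.48 ft = 1.061 m.
v = 0.7253 m/s
0.7253 m/s × (1 km/h / 0.2778 m/s) = 2.611 km/h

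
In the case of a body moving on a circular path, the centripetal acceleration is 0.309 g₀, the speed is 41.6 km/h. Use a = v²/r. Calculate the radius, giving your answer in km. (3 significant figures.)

Solving a = v²/r for r: r = v²/a.
a = 0.309 g₀ = 3.030 m/s²; v = 41.6 km/h = 11.56 m/s.
r = 44.07 m
44.07 m × (1 km / 1000 m) = 0.04407 km

0.0441 km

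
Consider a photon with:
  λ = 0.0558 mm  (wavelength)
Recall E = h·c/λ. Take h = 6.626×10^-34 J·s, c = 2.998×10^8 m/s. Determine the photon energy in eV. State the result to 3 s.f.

0.0222 eV

Directly: E = hc/λ.
λ = 0.0558 mm = 5.580×10^-5 m; h = 6.626×10^-34 J·s; c = 2.998×10^8 m/s.
E = 3.560×10^-21 J  (the unit combination reduces to kg·m²/s² = J)
3.560×10^-21 J × (1 eV / 1.602×10^-19 J) = 0.02222 eV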